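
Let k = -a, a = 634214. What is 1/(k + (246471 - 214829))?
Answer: -1/602572 ≈ -1.6596e-6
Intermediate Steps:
k = -634214 (k = -1*634214 = -634214)
1/(k + (246471 - 214829)) = 1/(-634214 + (246471 - 214829)) = 1/(-634214 + 31642) = 1/(-602572) = -1/602572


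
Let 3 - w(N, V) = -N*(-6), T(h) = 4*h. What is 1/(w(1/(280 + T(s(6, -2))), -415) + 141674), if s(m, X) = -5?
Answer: 130/18418007 ≈ 7.0583e-6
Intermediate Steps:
w(N, V) = 3 - 6*N (w(N, V) = 3 - (-N)*(-6) = 3 - 6*N)
1/(w(1/(280 + T(s(6, -2))), -415) + 141674) = 1/((3 - 6/(280 + 4*(-5))) + 141674) = 1/((3 - 6/(280 - 20)) + 141674) = 1/((3 - 6/260) + 141674) = 1/((3 - 6*1/260) + 141674) = 1/((3 - 3/130) + 141674) = 1/(387/130 + 141674) = 1/(18418007/130) = 130/18418007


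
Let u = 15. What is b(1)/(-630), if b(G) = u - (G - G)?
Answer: -1/42 ≈ -0.023810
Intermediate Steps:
b(G) = 15 (b(G) = 15 - (G - G) = 15 - 1*0 = 15 + 0 = 15)
b(1)/(-630) = 15/(-630) = 15*(-1/630) = -1/42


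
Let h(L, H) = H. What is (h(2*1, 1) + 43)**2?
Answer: 1936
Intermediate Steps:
(h(2*1, 1) + 43)**2 = (1 + 43)**2 = 44**2 = 1936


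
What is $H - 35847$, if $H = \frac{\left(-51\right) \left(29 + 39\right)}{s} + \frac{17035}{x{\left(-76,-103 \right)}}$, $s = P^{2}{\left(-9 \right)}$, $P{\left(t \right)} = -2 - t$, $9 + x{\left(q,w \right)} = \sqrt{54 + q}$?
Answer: $- \frac{188789448}{5047} - \frac{17035 i \sqrt{22}}{103} \approx -37406.0 - 775.74 i$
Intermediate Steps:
$x{\left(q,w \right)} = -9 + \sqrt{54 + q}$
$s = 49$ ($s = \left(-2 - -9\right)^{2} = \left(-2 + 9\right)^{2} = 7^{2} = 49$)
$H = - \frac{3468}{49} + \frac{17035}{-9 + i \sqrt{22}}$ ($H = \frac{\left(-51\right) \left(29 + 39\right)}{49} + \frac{17035}{-9 + \sqrt{54 - 76}} = \left(-51\right) 68 \cdot \frac{1}{49} + \frac{17035}{-9 + \sqrt{-22}} = \left(-3468\right) \frac{1}{49} + \frac{17035}{-9 + i \sqrt{22}} = - \frac{3468}{49} + \frac{17035}{-9 + i \sqrt{22}} \approx -1559.3 - 775.74 i$)
$H - 35847 = \left(- \frac{7869639}{5047} - \frac{17035 i \sqrt{22}}{103}\right) - 35847 = - \frac{188789448}{5047} - \frac{17035 i \sqrt{22}}{103}$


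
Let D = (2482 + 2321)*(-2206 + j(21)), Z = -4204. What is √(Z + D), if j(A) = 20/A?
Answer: I*√519157338/7 ≈ 3255.0*I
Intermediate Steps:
D = -74135906/7 (D = (2482 + 2321)*(-2206 + 20/21) = 4803*(-2206 + 20*(1/21)) = 4803*(-2206 + 20/21) = 4803*(-46306/21) = -74135906/7 ≈ -1.0591e+7)
√(Z + D) = √(-4204 - 74135906/7) = √(-74165334/7) = I*√519157338/7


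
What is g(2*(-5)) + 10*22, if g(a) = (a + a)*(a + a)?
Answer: 620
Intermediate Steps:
g(a) = 4*a² (g(a) = (2*a)*(2*a) = 4*a²)
g(2*(-5)) + 10*22 = 4*(2*(-5))² + 10*22 = 4*(-10)² + 220 = 4*100 + 220 = 400 + 220 = 620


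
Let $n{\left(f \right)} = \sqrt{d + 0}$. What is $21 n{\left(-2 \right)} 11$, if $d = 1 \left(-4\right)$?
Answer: $462 i \approx 462.0 i$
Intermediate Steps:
$d = -4$
$n{\left(f \right)} = 2 i$ ($n{\left(f \right)} = \sqrt{-4 + 0} = \sqrt{-4} = 2 i$)
$21 n{\left(-2 \right)} 11 = 21 \cdot 2 i 11 = 42 i 11 = 462 i$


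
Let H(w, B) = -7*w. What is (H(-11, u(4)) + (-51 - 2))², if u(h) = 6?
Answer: 576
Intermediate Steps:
(H(-11, u(4)) + (-51 - 2))² = (-7*(-11) + (-51 - 2))² = (77 - 53)² = 24² = 576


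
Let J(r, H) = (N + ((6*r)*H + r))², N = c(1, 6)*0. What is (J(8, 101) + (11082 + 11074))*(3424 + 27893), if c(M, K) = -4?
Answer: 739171768764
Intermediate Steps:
N = 0 (N = -4*0 = 0)
J(r, H) = (r + 6*H*r)² (J(r, H) = (0 + ((6*r)*H + r))² = (0 + (6*H*r + r))² = (0 + (r + 6*H*r))² = (r + 6*H*r)²)
(J(8, 101) + (11082 + 11074))*(3424 + 27893) = (8²*(1 + 6*101)² + (11082 + 11074))*(3424 + 27893) = (64*(1 + 606)² + 22156)*31317 = (64*607² + 22156)*31317 = (64*368449 + 22156)*31317 = (23580736 + 22156)*31317 = 23602892*31317 = 739171768764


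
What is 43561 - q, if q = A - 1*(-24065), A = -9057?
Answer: 28553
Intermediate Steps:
q = 15008 (q = -9057 - 1*(-24065) = -9057 + 24065 = 15008)
43561 - q = 43561 - 1*15008 = 43561 - 15008 = 28553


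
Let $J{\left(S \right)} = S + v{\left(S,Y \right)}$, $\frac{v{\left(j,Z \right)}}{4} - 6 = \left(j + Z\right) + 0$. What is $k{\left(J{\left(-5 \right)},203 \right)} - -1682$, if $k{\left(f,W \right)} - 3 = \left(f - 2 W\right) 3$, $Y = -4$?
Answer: $416$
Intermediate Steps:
$v{\left(j,Z \right)} = 24 + 4 Z + 4 j$ ($v{\left(j,Z \right)} = 24 + 4 \left(\left(j + Z\right) + 0\right) = 24 + 4 \left(\left(Z + j\right) + 0\right) = 24 + 4 \left(Z + j\right) = 24 + \left(4 Z + 4 j\right) = 24 + 4 Z + 4 j$)
$J{\left(S \right)} = 8 + 5 S$ ($J{\left(S \right)} = S + \left(24 + 4 \left(-4\right) + 4 S\right) = S + \left(24 - 16 + 4 S\right) = S + \left(8 + 4 S\right) = 8 + 5 S$)
$k{\left(f,W \right)} = 3 - 6 W + 3 f$ ($k{\left(f,W \right)} = 3 + \left(f - 2 W\right) 3 = 3 - \left(- 3 f + 6 W\right) = 3 - 6 W + 3 f$)
$k{\left(J{\left(-5 \right)},203 \right)} - -1682 = \left(3 - 1218 + 3 \left(8 + 5 \left(-5\right)\right)\right) - -1682 = \left(3 - 1218 + 3 \left(8 - 25\right)\right) + 1682 = \left(3 - 1218 + 3 \left(-17\right)\right) + 1682 = \left(3 - 1218 - 51\right) + 1682 = -1266 + 1682 = 416$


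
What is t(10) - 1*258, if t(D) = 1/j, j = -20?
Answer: -5161/20 ≈ -258.05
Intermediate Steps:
t(D) = -1/20 (t(D) = 1/(-20) = -1/20)
t(10) - 1*258 = -1/20 - 1*258 = -1/20 - 258 = -5161/20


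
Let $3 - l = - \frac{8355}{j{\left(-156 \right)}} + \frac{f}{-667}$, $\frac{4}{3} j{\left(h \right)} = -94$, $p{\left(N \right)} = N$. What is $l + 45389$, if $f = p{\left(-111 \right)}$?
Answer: $\frac{1419273401}{31349} \approx 45273.0$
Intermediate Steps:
$j{\left(h \right)} = - \frac{141}{2}$ ($j{\left(h \right)} = \frac{3}{4} \left(-94\right) = - \frac{141}{2}$)
$f = -111$
$l = - \frac{3626360}{31349}$ ($l = 3 - \left(- \frac{8355}{- \frac{141}{2}} - \frac{111}{-667}\right) = 3 - \left(\left(-8355\right) \left(- \frac{2}{141}\right) - - \frac{111}{667}\right) = 3 - \left(\frac{5570}{47} + \frac{111}{667}\right) = 3 - \frac{3720407}{31349} = - \frac{3626360}{31349} \approx -115.68$)
$l + 45389 = - \frac{3626360}{31349} + 45389 = \frac{1419273401}{31349}$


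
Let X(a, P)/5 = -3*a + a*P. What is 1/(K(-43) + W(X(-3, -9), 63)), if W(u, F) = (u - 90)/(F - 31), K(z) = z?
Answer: -16/643 ≈ -0.024883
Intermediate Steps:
X(a, P) = -15*a + 5*P*a (X(a, P) = 5*(-3*a + a*P) = 5*(-3*a + P*a) = -15*a + 5*P*a)
W(u, F) = (-90 + u)/(-31 + F)
1/(K(-43) + W(X(-3, -9), 63)) = 1/(-43 + (-90 + 5*(-3)*(-3 - 9))/(-31 + 63)) = 1/(-43 + (-90 + 5*(-3)*(-12))/32) = 1/(-43 + (-90 + 180)/32) = 1/(-43 + (1/32)*90) = 1/(-43 + 45/16) = 1/(-643/16) = -16/643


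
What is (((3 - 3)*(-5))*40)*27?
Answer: 0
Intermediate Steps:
(((3 - 3)*(-5))*40)*27 = ((0*(-5))*40)*27 = (0*40)*27 = 0*27 = 0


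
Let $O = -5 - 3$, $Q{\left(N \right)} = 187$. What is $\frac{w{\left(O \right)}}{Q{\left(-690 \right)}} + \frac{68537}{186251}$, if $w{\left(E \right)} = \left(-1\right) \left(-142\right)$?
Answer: $\frac{39264061}{34828937} \approx 1.1273$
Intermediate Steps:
$O = -8$ ($O = -5 - 3 = -8$)
$w{\left(E \right)} = 142$
$\frac{w{\left(O \right)}}{Q{\left(-690 \right)}} + \frac{68537}{186251} = \frac{142}{187} + \frac{68537}{186251} = \frac{39264061}{34828937}$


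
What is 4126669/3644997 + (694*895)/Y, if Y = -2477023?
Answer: 7957837039777/9028741403931 ≈ 0.88139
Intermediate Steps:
4126669/3644997 + (694*895)/Y = 4126669/3644997 + (694*895)/(-2477023) = 4126669*(1/3644997) + 621130*(-1/2477023) = 4126669/3644997 - 621130/2477023 = 7957837039777/9028741403931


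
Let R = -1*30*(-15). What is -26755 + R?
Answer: -26305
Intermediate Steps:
R = 450 (R = -30*(-15) = 450)
-26755 + R = -26755 + 450 = -26305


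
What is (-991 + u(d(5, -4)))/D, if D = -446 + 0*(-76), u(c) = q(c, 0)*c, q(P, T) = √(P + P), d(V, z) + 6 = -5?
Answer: 991/446 + 11*I*√22/446 ≈ 2.222 + 0.11568*I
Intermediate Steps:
d(V, z) = -11 (d(V, z) = -6 - 5 = -11)
q(P, T) = √2*√P (q(P, T) = √(2*P) = √2*√P)
u(c) = √2*c^(3/2) (u(c) = (√2*√c)*c = √2*c^(3/2))
D = -446 (D = -446 + 0 = -446)
(-991 + u(d(5, -4)))/D = (-991 + √2*(-11)^(3/2))/(-446) = -(-991 + √2*(-11*I*√11))/446 = -(-991 - 11*I*√22)/446 = 991/446 + 11*I*√22/446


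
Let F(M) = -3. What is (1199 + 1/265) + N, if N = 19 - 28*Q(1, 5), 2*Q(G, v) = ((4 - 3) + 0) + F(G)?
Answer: 330191/265 ≈ 1246.0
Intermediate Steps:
Q(G, v) = -1 (Q(G, v) = (((4 - 3) + 0) - 3)/2 = ((1 + 0) - 3)/2 = (1 - 3)/2 = (½)*(-2) = -1)
N = 47 (N = 19 - 28*(-1) = 19 + 28 = 47)
(1199 + 1/265) + N = (1199 + 1/265) + 47 = 317736/265 + 47 = 330191/265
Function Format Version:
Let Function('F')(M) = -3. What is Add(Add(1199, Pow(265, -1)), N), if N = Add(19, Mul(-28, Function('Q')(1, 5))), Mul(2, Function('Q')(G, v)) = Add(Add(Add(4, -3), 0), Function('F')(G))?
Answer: Rational(330191, 265) ≈ 1246.0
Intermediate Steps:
Function('Q')(G, v) = -1 (Function('Q')(G, v) = Mul(Rational(1, 2), Add(Add(Add(4, -3), 0), -3)) = Mul(Rational(1, 2), Add(Add(1, 0), -3)) = Mul(Rational(1, 2), Add(1, -3)) = Mul(Rational(1, 2), -2) = -1)
N = 47 (N = Add(19, Mul(-28, -1)) = Add(19, 28) = 47)
Add(Add(1199, Pow(265, -1)), N) = Add(Add(1199, Pow(265, -1)), 47) = Add(Add(1199, Rational(1, 265)), 47) = Add(Rational(317736, 265), 47) = Rational(330191, 265)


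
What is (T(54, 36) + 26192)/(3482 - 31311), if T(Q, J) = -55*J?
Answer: -24212/27829 ≈ -0.87003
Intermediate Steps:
(T(54, 36) + 26192)/(3482 - 31311) = (-55*36 + 26192)/(3482 - 31311) = (-1980 + 26192)/(-27829) = 24212*(-1/27829) = -24212/27829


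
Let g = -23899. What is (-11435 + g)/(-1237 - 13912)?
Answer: 35334/15149 ≈ 2.3324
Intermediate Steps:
(-11435 + g)/(-1237 - 13912) = (-11435 - 23899)/(-1237 - 13912) = -35334/(-15149) = -35334*(-1/15149) = 35334/15149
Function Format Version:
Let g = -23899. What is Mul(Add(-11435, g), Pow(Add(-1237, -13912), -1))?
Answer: Rational(35334, 15149) ≈ 2.3324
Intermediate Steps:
Mul(Add(-11435, g), Pow(Add(-1237, -13912), -1)) = Mul(Add(-11435, -23899), Pow(Add(-1237, -13912), -1)) = Mul(-35334, Pow(-15149, -1)) = Mul(-35334, Rational(-1, 15149)) = Rational(35334, 15149)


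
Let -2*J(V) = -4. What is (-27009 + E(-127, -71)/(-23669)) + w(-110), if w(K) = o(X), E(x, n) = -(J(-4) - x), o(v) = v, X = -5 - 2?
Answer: -639441575/23669 ≈ -27016.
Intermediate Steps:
J(V) = 2 (J(V) = -½*(-4) = 2)
X = -7
E(x, n) = -2 + x (E(x, n) = -(2 - x) = -2 + x)
w(K) = -7
(-27009 + E(-127, -71)/(-23669)) + w(-110) = (-27009 + (-2 - 127)/(-23669)) - 7 = (-27009 - 129*(-1/23669)) - 7 = (-27009 + 129/23669) - 7 = -639275892/23669 - 7 = -639441575/23669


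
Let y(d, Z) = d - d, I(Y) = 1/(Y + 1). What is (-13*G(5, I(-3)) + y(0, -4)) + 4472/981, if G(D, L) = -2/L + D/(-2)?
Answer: -29315/1962 ≈ -14.941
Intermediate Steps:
I(Y) = 1/(1 + Y)
y(d, Z) = 0
G(D, L) = -2/L - D/2 (G(D, L) = -2/L + D*(-1/2) = -2/L - D/2)
(-13*G(5, I(-3)) + y(0, -4)) + 4472/981 = (-13*(-2/(1/(1 - 3)) - 1/2*5) + 0) + 4472/981 = (-13*(-2/(1/(-2)) - 5/2) + 0) + 4472*(1/981) = (-13*(-2/(-1/2) - 5/2) + 0) + 4472/981 = (-13*(-2*(-2) - 5/2) + 0) + 4472/981 = (-13*(4 - 5/2) + 0) + 4472/981 = (-13*3/2 + 0) + 4472/981 = (-39/2 + 0) + 4472/981 = -39/2 + 4472/981 = -29315/1962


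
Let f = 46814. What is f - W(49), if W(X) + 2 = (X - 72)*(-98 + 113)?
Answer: 47161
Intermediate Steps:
W(X) = -1082 + 15*X (W(X) = -2 + (X - 72)*(-98 + 113) = -2 + (-72 + X)*15 = -2 + (-1080 + 15*X) = -1082 + 15*X)
f - W(49) = 46814 - (-1082 + 15*49) = 46814 - (-1082 + 735) = 46814 - 1*(-347) = 46814 + 347 = 47161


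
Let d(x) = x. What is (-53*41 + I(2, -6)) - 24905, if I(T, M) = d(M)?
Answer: -27084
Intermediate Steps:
I(T, M) = M
(-53*41 + I(2, -6)) - 24905 = (-53*41 - 6) - 24905 = (-2173 - 6) - 24905 = -2179 - 24905 = -27084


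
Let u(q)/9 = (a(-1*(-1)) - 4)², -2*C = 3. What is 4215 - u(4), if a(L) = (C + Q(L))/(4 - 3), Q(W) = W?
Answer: 16131/4 ≈ 4032.8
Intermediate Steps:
C = -3/2 (C = -½*3 = -3/2 ≈ -1.5000)
a(L) = -3/2 + L (a(L) = (-3/2 + L)/(4 - 3) = (-3/2 + L)/1 = (-3/2 + L)*1 = -3/2 + L)
u(q) = 729/4 (u(q) = 9*((-3/2 - 1*(-1)) - 4)² = 9*((-3/2 + 1) - 4)² = 9*(-½ - 4)² = 9*(-9/2)² = 9*(81/4) = 729/4)
4215 - u(4) = 4215 - 1*729/4 = 4215 - 729/4 = 16131/4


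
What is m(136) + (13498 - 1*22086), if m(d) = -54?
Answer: -8642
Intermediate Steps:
m(136) + (13498 - 1*22086) = -54 + (13498 - 1*22086) = -54 + (13498 - 22086) = -54 - 8588 = -8642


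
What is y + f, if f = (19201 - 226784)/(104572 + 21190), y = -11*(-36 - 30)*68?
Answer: 6208410833/125762 ≈ 49366.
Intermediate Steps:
y = 49368 (y = -11*(-66)*68 = 726*68 = 49368)
f = -207583/125762 ≈ -1.6506
y + f = 49368 - 207583/125762 = 6208410833/125762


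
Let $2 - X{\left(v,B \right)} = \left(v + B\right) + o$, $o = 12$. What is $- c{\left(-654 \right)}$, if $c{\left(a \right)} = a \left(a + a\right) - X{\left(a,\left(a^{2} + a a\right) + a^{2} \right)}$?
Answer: $-2137936$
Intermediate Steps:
$X{\left(v,B \right)} = -10 - B - v$ ($X{\left(v,B \right)} = 2 - \left(\left(v + B\right) + 12\right) = 2 - \left(\left(B + v\right) + 12\right) = 2 - \left(12 + B + v\right) = -10 - B - v$)
$c{\left(a \right)} = 10 + a + 5 a^{2}$ ($c{\left(a \right)} = a \left(a + a\right) - \left(-10 - \left(\left(a^{2} + a a\right) + a^{2}\right) - a\right) = a 2 a - \left(-10 - \left(\left(a^{2} + a^{2}\right) + a^{2}\right) - a\right) = 2 a^{2} - \left(-10 - \left(2 a^{2} + a^{2}\right) - a\right) = 2 a^{2} - \left(-10 - 3 a^{2} - a\right) = 2 a^{2} - \left(-10 - a - 3 a^{2}\right) = 2 a^{2} + \left(10 + a + 3 a^{2}\right) = 10 + a + 5 a^{2}$)
$- c{\left(-654 \right)} = - (10 - 654 + 5 \left(-654\right)^{2}) = - (10 - 654 + 5 \cdot 427716) = - (10 - 654 + 2138580) = \left(-1\right) 2137936 = -2137936$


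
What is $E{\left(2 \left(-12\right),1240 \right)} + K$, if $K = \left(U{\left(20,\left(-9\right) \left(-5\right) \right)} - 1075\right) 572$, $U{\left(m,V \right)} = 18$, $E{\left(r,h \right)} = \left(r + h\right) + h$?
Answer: $-602148$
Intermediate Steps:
$E{\left(r,h \right)} = r + 2 h$ ($E{\left(r,h \right)} = \left(h + r\right) + h = r + 2 h$)
$K = -604604$ ($K = \left(18 - 1075\right) 572 = \left(-1057\right) 572 = -604604$)
$E{\left(2 \left(-12\right),1240 \right)} + K = \left(2 \left(-12\right) + 2 \cdot 1240\right) - 604604 = \left(-24 + 2480\right) - 604604 = 2456 - 604604 = -602148$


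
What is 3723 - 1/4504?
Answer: 16768391/4504 ≈ 3723.0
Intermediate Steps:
3723 - 1/4504 = 16768391/4504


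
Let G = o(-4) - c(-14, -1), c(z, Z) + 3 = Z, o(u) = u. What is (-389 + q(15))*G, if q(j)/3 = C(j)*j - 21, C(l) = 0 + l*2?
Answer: 0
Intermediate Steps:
c(z, Z) = -3 + Z
C(l) = 2*l (C(l) = 0 + 2*l = 2*l)
G = 0 (G = -4 - (-3 - 1) = -4 - 1*(-4) = -4 + 4 = 0)
q(j) = -63 + 6*j**2 (q(j) = 3*((2*j)*j - 21) = 3*(2*j**2 - 21) = 3*(-21 + 2*j**2) = -63 + 6*j**2)
(-389 + q(15))*G = (-389 + (-63 + 6*15**2))*0 = (-389 + (-63 + 6*225))*0 = (-389 + (-63 + 1350))*0 = (-389 + 1287)*0 = 898*0 = 0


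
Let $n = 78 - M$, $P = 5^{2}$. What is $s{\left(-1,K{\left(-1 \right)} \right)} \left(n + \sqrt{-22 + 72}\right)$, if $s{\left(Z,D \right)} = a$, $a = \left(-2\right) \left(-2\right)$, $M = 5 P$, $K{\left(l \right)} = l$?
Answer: $-188 + 20 \sqrt{2} \approx -159.72$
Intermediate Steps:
$P = 25$
$M = 125$ ($M = 5 \cdot 25 = 125$)
$n = -47$ ($n = 78 - 125 = -47$)
$a = 4$
$s{\left(Z,D \right)} = 4$
$s{\left(-1,K{\left(-1 \right)} \right)} \left(n + \sqrt{-22 + 72}\right) = 4 \left(-47 + \sqrt{-22 + 72}\right) = 4 \left(-47 + \sqrt{50}\right) = 4 \left(-47 + 5 \sqrt{2}\right) = -188 + 20 \sqrt{2}$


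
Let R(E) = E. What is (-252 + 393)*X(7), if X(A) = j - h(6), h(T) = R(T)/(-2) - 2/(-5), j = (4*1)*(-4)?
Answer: -9447/5 ≈ -1889.4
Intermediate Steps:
j = -16 (j = 4*(-4) = -16)
h(T) = 2/5 - T/2 (h(T) = T/(-2) - 2/(-5) = T*(-1/2) - 2*(-1/5) = -T/2 + 2/5 = 2/5 - T/2)
X(A) = -67/5 (X(A) = -16 - (2/5 - 1/2*6) = -16 - (2/5 - 3) = -16 - 1*(-13/5) = -16 + 13/5 = -67/5)
(-252 + 393)*X(7) = (-252 + 393)*(-67/5) = 141*(-67/5) = -9447/5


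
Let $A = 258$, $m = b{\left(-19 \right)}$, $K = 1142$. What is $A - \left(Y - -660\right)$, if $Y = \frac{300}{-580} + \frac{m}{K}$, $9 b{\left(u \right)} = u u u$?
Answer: $- \frac{119467843}{298062} \approx -400.82$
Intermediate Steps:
$b{\left(u \right)} = \frac{u^{3}}{9}$ ($b{\left(u \right)} = \frac{u u u}{9} = \frac{u^{2} u}{9} = \frac{u^{3}}{9}$)
$m = - \frac{6859}{9}$ ($m = \frac{\left(-19\right)^{3}}{9} = \frac{1}{9} \left(-6859\right) = - \frac{6859}{9} \approx -762.11$)
$Y = - \frac{353081}{298062}$ ($Y = \frac{300}{-580} - \frac{6859}{9 \cdot 1142} = 300 \left(- \frac{1}{580}\right) - \frac{6859}{10278} = - \frac{15}{29} - \frac{6859}{10278} = - \frac{353081}{298062} \approx -1.1846$)
$A - \left(Y - -660\right) = 258 - \left(- \frac{353081}{298062} - -660\right) = 258 - \left(- \frac{353081}{298062} + 660\right) = 258 - \frac{196367839}{298062} = - \frac{119467843}{298062}$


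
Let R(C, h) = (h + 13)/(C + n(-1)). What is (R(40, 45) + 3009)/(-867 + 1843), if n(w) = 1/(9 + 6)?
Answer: 1809279/586576 ≈ 3.0845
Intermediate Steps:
n(w) = 1/15
R(C, h) = (13 + h)/(1/15 + C) (R(C, h) = (h + 13)/(C + 1/15) = (13 + h)/(1/15 + C))
(R(40, 45) + 3009)/(-867 + 1843) = (15*(13 + 45)/(1 + 15*40) + 3009)/(-867 + 1843) = (15*58/(1 + 600) + 3009)/976 = (15*58/601 + 3009)*(1/976) = (15*(1/601)*58 + 3009)*(1/976) = (870/601 + 3009)*(1/976) = (1809279/601)*(1/976) = 1809279/586576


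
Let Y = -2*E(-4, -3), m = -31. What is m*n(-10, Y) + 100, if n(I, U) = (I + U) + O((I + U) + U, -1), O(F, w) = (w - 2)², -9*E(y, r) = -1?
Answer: 1241/9 ≈ 137.89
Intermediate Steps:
E(y, r) = ⅑ (E(y, r) = -⅑*(-1) = ⅑)
O(F, w) = (-2 + w)²
Y = -2/9 (Y = -2*⅑ = -2/9 ≈ -0.22222)
n(I, U) = 9 + I + U (n(I, U) = (I + U) + (-2 - 1)² = (I + U) + (-3)² = (I + U) + 9 = 9 + I + U)
m*n(-10, Y) + 100 = -31*(9 - 10 - 2/9) + 100 = -31*(-11/9) + 100 = 341/9 + 100 = 1241/9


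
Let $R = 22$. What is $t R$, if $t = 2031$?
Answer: $44682$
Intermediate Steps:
$t R = 2031 \cdot 22 = 44682$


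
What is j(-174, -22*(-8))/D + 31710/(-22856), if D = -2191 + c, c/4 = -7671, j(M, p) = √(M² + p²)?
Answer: -15855/11428 - 2*√15313/32875 ≈ -1.3949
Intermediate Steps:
c = -30684 (c = 4*(-7671) = -30684)
D = -32875 (D = -2191 - 30684 = -32875)
j(-174, -22*(-8))/D + 31710/(-22856) = √((-174)² + (-22*(-8))²)/(-32875) + 31710/(-22856) = √(30276 + 176²)*(-1/32875) + 31710*(-1/22856) = √(30276 + 30976)*(-1/32875) - 15855/11428 = √61252*(-1/32875) - 15855/11428 = (2*√15313)*(-1/32875) - 15855/11428 = -2*√15313/32875 - 15855/11428 = -15855/11428 - 2*√15313/32875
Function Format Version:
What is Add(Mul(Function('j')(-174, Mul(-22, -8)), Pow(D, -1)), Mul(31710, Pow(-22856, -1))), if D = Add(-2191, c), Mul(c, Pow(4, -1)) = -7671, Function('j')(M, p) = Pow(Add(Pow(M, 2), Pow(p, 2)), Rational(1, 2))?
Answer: Add(Rational(-15855, 11428), Mul(Rational(-2, 32875), Pow(15313, Rational(1, 2)))) ≈ -1.3949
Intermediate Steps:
c = -30684 (c = Mul(4, -7671) = -30684)
D = -32875 (D = Add(-2191, -30684) = -32875)
Add(Mul(Function('j')(-174, Mul(-22, -8)), Pow(D, -1)), Mul(31710, Pow(-22856, -1))) = Add(Mul(Pow(Add(Pow(-174, 2), Pow(Mul(-22, -8), 2)), Rational(1, 2)), Pow(-32875, -1)), Mul(31710, Pow(-22856, -1))) = Add(Mul(Pow(Add(30276, Pow(176, 2)), Rational(1, 2)), Rational(-1, 32875)), Mul(31710, Rational(-1, 22856))) = Add(Mul(Pow(Add(30276, 30976), Rational(1, 2)), Rational(-1, 32875)), Rational(-15855, 11428)) = Add(Mul(Pow(61252, Rational(1, 2)), Rational(-1, 32875)), Rational(-15855, 11428)) = Add(Mul(Mul(2, Pow(15313, Rational(1, 2))), Rational(-1, 32875)), Rational(-15855, 11428)) = Add(Mul(Rational(-2, 32875), Pow(15313, Rational(1, 2))), Rational(-15855, 11428)) = Add(Rational(-15855, 11428), Mul(Rational(-2, 32875), Pow(15313, Rational(1, 2))))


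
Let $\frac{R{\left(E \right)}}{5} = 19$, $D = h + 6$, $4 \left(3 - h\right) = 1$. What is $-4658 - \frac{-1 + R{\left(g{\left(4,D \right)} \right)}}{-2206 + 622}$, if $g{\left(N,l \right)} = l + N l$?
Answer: $- \frac{3689089}{792} \approx -4657.9$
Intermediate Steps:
$h = \frac{11}{4}$ ($h = 3 - \frac{1}{4} = \frac{11}{4} \approx 2.75$)
$D = \frac{35}{4}$ ($D = \frac{11}{4} + 6 = \frac{35}{4} \approx 8.75$)
$R{\left(E \right)} = 95$ ($R{\left(E \right)} = 5 \cdot 19 = 95$)
$-4658 - \frac{-1 + R{\left(g{\left(4,D \right)} \right)}}{-2206 + 622} = -4658 - \frac{-1 + 95}{-2206 + 622} = -4658 - \frac{94}{-1584} = -4658 - 94 \left(- \frac{1}{1584}\right) = -4658 - - \frac{47}{792} = -4658 + \frac{47}{792} = - \frac{3689089}{792}$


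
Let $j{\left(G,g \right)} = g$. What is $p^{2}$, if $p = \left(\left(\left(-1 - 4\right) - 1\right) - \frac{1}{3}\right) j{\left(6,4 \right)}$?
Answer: $\frac{5776}{9} \approx 641.78$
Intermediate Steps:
$p = - \frac{76}{3}$ ($p = \left(\left(\left(-1 - 4\right) - 1\right) - \frac{1}{3}\right) 4 = \left(\left(-5 - 1\right) - \frac{1}{3}\right) 4 = \left(-6 - \frac{1}{3}\right) 4 = \left(- \frac{19}{3}\right) 4 = - \frac{76}{3} \approx -25.333$)
$p^{2} = \left(- \frac{76}{3}\right)^{2} = \frac{5776}{9}$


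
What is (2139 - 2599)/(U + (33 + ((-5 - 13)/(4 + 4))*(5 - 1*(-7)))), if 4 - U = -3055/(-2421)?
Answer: -222732/4231 ≈ -52.643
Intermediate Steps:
U = 6629/2421 (U = 4 - (-3055)/(-2421) = 4 - (-3055)*(-1)/2421 = 4 - 1*3055/2421 = 4 - 3055/2421 = 6629/2421 ≈ 2.7381)
(2139 - 2599)/(U + (33 + ((-5 - 13)/(4 + 4))*(5 - 1*(-7)))) = (2139 - 2599)/(6629/2421 + (33 + ((-5 - 13)/(4 + 4))*(5 - 1*(-7)))) = -460/(6629/2421 + (33 + (-18/8)*(5 + 7))) = -460/(6629/2421 + (33 - 18*⅛*12)) = -460/(6629/2421 + (33 - 9/4*12)) = -460/(6629/2421 + (33 - 27)) = -460/(6629/2421 + 6) = -460/21155/2421 = -460*2421/21155 = -222732/4231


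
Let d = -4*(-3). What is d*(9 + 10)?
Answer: 228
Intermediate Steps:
d = 12
d*(9 + 10) = 12*(9 + 10) = 12*19 = 228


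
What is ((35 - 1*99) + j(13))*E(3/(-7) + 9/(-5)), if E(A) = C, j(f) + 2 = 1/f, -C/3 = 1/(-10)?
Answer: -2571/130 ≈ -19.777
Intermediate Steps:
C = 3/10 (C = -3/(-10) = -3*(-⅒) = 3/10 ≈ 0.30000)
j(f) = -2 + 1/f
E(A) = 3/10
((35 - 1*99) + j(13))*E(3/(-7) + 9/(-5)) = ((35 - 1*99) + (-2 + 1/13))*(3/10) = ((35 - 99) + (-2 + 1/13))*(3/10) = (-64 - 25/13)*(3/10) = -857/13*3/10 = -2571/130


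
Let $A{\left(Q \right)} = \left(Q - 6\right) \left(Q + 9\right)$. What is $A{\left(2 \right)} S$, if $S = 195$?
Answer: $-8580$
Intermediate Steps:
$A{\left(Q \right)} = \left(-6 + Q\right) \left(9 + Q\right)$
$A{\left(2 \right)} S = \left(-54 + 2^{2} + 3 \cdot 2\right) 195 = \left(-54 + 4 + 6\right) 195 = \left(-44\right) 195 = -8580$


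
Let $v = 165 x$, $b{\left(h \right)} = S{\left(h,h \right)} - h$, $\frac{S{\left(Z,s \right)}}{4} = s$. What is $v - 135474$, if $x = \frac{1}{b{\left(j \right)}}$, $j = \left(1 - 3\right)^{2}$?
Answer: $- \frac{541841}{4} \approx -1.3546 \cdot 10^{5}$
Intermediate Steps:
$S{\left(Z,s \right)} = 4 s$
$j = 4$ ($j = \left(-2\right)^{2} = 4$)
$b{\left(h \right)} = 3 h$ ($b{\left(h \right)} = 4 h - h = 3 h$)
$x = \frac{1}{12}$ ($x = \frac{1}{3 \cdot 4} = \frac{1}{12} \approx 0.083333$)
$v = \frac{55}{4}$ ($v = 165 \cdot \frac{1}{12} = \frac{55}{4} \approx 13.75$)
$v - 135474 = \frac{55}{4} - 135474 = - \frac{541841}{4}$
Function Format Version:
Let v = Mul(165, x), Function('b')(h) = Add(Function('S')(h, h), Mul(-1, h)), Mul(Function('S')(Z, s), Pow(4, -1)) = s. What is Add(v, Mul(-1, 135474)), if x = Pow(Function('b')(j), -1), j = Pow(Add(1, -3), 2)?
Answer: Rational(-541841, 4) ≈ -1.3546e+5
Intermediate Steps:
Function('S')(Z, s) = Mul(4, s)
j = 4 (j = Pow(-2, 2) = 4)
Function('b')(h) = Mul(3, h) (Function('b')(h) = Add(Mul(4, h), Mul(-1, h)) = Mul(3, h))
x = Rational(1, 12) (x = Pow(Mul(3, 4), -1) = Pow(12, -1) = Rational(1, 12) ≈ 0.083333)
v = Rational(55, 4) (v = Mul(165, Rational(1, 12)) = Rational(55, 4) ≈ 13.750)
Add(v, Mul(-1, 135474)) = Add(Rational(55, 4), Mul(-1, 135474)) = Add(Rational(55, 4), -135474) = Rational(-541841, 4)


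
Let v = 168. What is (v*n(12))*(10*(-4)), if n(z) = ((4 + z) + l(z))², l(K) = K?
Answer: -5268480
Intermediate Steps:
n(z) = (4 + 2*z)² (n(z) = ((4 + z) + z)² = (4 + 2*z)²)
(v*n(12))*(10*(-4)) = (168*(4*(2 + 12)²))*(10*(-4)) = (168*(4*14²))*(-40) = (168*(4*196))*(-40) = (168*784)*(-40) = 131712*(-40) = -5268480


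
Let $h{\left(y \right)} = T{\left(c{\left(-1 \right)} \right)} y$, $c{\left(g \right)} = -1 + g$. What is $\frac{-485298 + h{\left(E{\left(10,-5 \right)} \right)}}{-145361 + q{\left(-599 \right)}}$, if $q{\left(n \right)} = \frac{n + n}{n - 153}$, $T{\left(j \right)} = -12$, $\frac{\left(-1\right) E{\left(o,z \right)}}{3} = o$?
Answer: $\frac{20259632}{6072793} \approx 3.3361$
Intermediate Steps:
$E{\left(o,z \right)} = - 3 o$
$q{\left(n \right)} = \frac{2 n}{-153 + n}$
$h{\left(y \right)} = - 12 y$
$\frac{-485298 + h{\left(E{\left(10,-5 \right)} \right)}}{-145361 + q{\left(-599 \right)}} = \frac{-485298 - 12 \left(\left(-3\right) 10\right)}{-145361 + 2 \left(-599\right) \frac{1}{-153 - 599}} = \frac{-485298 - -360}{-145361 + 2 \left(-599\right) \frac{1}{-752}} = \frac{-485298 + 360}{-145361 + 2 \left(-599\right) \left(- \frac{1}{752}\right)} = - \frac{484938}{-145361 + \frac{599}{376}} = - \frac{484938}{- \frac{54655137}{376}} = \left(-484938\right) \left(- \frac{376}{54655137}\right) = \frac{20259632}{6072793}$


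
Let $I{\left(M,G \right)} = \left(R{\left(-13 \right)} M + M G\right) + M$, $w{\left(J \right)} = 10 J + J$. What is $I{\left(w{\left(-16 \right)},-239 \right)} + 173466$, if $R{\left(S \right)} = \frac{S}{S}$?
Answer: $215178$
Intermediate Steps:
$R{\left(S \right)} = 1$
$w{\left(J \right)} = 11 J$
$I{\left(M,G \right)} = 2 M + G M$ ($I{\left(M,G \right)} = \left(1 M + M G\right) + M = \left(M + G M\right) + M = 2 M + G M$)
$I{\left(w{\left(-16 \right)},-239 \right)} + 173466 = 11 \left(-16\right) \left(2 - 239\right) + 173466 = \left(-176\right) \left(-237\right) + 173466 = 41712 + 173466 = 215178$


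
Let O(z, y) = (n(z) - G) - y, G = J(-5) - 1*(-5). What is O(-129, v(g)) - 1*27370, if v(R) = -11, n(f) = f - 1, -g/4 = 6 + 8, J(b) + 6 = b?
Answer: -27483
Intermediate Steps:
J(b) = -6 + b
g = -56 (g = -4*(6 + 8) = -4*14 = -56)
n(f) = -1 + f
G = -6 (G = (-6 - 5) - 1*(-5) = -11 + 5 = -6)
O(z, y) = 5 + z - y (O(z, y) = ((-1 + z) - 1*(-6)) - y = ((-1 + z) + 6) - y = (5 + z) - y = 5 + z - y)
O(-129, v(g)) - 1*27370 = (5 - 129 - 1*(-11)) - 1*27370 = (5 - 129 + 11) - 27370 = -113 - 27370 = -27483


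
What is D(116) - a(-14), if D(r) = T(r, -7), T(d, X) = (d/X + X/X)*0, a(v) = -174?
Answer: 174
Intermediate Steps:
T(d, X) = 0 (T(d, X) = (d/X + 1)*0 = (1 + d/X)*0 = 0)
D(r) = 0
D(116) - a(-14) = 0 - 1*(-174) = 0 + 174 = 174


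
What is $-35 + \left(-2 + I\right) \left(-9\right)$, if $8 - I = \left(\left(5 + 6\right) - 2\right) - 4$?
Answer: $-44$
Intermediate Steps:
$I = 3$ ($I = 8 - \left(\left(\left(5 + 6\right) - 2\right) - 4\right) = 8 - \left(\left(11 - 2\right) - 4\right) = 8 - \left(9 - 4\right) = 8 - 5 = 3$)
$-35 + \left(-2 + I\right) \left(-9\right) = -35 + \left(-2 + 3\right) \left(-9\right) = -35 + 1 \left(-9\right) = -35 - 9 = -44$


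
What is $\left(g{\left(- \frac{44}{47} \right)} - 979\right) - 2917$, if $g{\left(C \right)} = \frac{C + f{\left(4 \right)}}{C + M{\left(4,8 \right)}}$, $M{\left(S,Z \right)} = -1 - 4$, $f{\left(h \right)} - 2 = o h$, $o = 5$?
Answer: $- \frac{120886}{31} \approx -3899.5$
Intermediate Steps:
$f{\left(h \right)} = 2 + 5 h$
$M{\left(S,Z \right)} = -5$ ($M{\left(S,Z \right)} = -1 - 4 = -5$)
$g{\left(C \right)} = \frac{22 + C}{-5 + C}$ ($g{\left(C \right)} = \frac{C + \left(2 + 5 \cdot 4\right)}{C - 5} = \frac{C + \left(2 + 20\right)}{-5 + C} = \frac{C + 22}{-5 + C} = \frac{22 + C}{-5 + C}$)
$\left(g{\left(- \frac{44}{47} \right)} - 979\right) - 2917 = \left(\frac{22 - \frac{44}{47}}{-5 - \frac{44}{47}} - 979\right) - 2917 = \left(\frac{1}{- \frac{279}{47}} \cdot \frac{990}{47} - 979\right) - 2917 = \left(\left(- \frac{47}{279}\right) \frac{990}{47} - 979\right) - 2917 = \left(- \frac{110}{31} - 979\right) - 2917 = - \frac{30459}{31} - 2917 = - \frac{120886}{31}$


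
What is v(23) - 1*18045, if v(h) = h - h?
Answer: -18045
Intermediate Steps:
v(h) = 0
v(23) - 1*18045 = 0 - 1*18045 = 0 - 18045 = -18045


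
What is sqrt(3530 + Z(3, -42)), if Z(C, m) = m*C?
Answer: 2*sqrt(851) ≈ 58.344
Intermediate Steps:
Z(C, m) = C*m
sqrt(3530 + Z(3, -42)) = sqrt(3530 + 3*(-42)) = sqrt(3530 - 126) = sqrt(3404) = 2*sqrt(851)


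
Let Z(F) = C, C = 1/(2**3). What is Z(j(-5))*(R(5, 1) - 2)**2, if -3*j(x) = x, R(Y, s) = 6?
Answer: 2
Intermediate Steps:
C = 1/8 ≈ 0.12500
j(x) = -x/3
Z(F) = 1/8
Z(j(-5))*(R(5, 1) - 2)**2 = (6 - 2)**2/8 = (1/8)*4**2 = (1/8)*16 = 2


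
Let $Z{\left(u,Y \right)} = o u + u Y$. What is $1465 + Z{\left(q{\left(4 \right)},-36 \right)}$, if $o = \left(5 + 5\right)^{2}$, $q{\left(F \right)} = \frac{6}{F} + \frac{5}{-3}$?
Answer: $\frac{4363}{3} \approx 1454.3$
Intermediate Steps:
$q{\left(F \right)} = - \frac{5}{3} + \frac{6}{F}$ ($q{\left(F \right)} = \frac{6}{F} + 5 \left(- \frac{1}{3}\right) = \frac{6}{F} - \frac{5}{3} = - \frac{5}{3} + \frac{6}{F}$)
$o = 100$ ($o = 10^{2} = 100$)
$Z{\left(u,Y \right)} = 100 u + Y u$ ($Z{\left(u,Y \right)} = 100 u + u Y = 100 u + Y u$)
$1465 + Z{\left(q{\left(4 \right)},-36 \right)} = 1465 + \left(- \frac{5}{3} + \frac{6}{4}\right) \left(100 - 36\right) = 1465 + \left(- \frac{5}{3} + 6 \cdot \frac{1}{4}\right) 64 = 1465 + \left(- \frac{5}{3} + \frac{3}{2}\right) 64 = 1465 - \frac{32}{3} = \frac{4363}{3}$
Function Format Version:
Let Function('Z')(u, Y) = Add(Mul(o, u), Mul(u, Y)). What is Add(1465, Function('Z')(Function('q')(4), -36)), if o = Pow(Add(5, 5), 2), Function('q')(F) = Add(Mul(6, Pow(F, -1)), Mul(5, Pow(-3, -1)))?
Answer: Rational(4363, 3) ≈ 1454.3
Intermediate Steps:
Function('q')(F) = Add(Rational(-5, 3), Mul(6, Pow(F, -1))) (Function('q')(F) = Add(Mul(6, Pow(F, -1)), Mul(5, Rational(-1, 3))) = Add(Mul(6, Pow(F, -1)), Rational(-5, 3)) = Add(Rational(-5, 3), Mul(6, Pow(F, -1))))
o = 100 (o = Pow(10, 2) = 100)
Function('Z')(u, Y) = Add(Mul(100, u), Mul(Y, u)) (Function('Z')(u, Y) = Add(Mul(100, u), Mul(u, Y)) = Add(Mul(100, u), Mul(Y, u)))
Add(1465, Function('Z')(Function('q')(4), -36)) = Add(1465, Mul(Add(Rational(-5, 3), Mul(6, Pow(4, -1))), Add(100, -36))) = Add(1465, Mul(Add(Rational(-5, 3), Mul(6, Rational(1, 4))), 64)) = Add(1465, Mul(Add(Rational(-5, 3), Rational(3, 2)), 64)) = Add(1465, Mul(Rational(-1, 6), 64)) = Add(1465, Rational(-32, 3)) = Rational(4363, 3)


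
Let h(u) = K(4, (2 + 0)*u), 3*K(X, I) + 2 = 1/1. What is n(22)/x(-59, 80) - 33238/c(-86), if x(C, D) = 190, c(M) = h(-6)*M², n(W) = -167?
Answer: 2213816/175655 ≈ 12.603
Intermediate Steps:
K(X, I) = -⅓ (K(X, I) = -⅔ + (⅓)/1 = -⅔ + (⅓)*1 = -⅔ + ⅓ = -⅓)
h(u) = -⅓
c(M) = -M²/3
n(22)/x(-59, 80) - 33238/c(-86) = -167/190 - 33238/((-⅓*(-86)²)) = -167*1/190 - 33238/((-⅓*7396)) = -167/190 - 33238/(-7396/3) = -167/190 - 33238*(-3/7396) = -167/190 + 49857/3698 = 2213816/175655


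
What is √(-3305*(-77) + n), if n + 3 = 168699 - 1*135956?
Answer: 5*√11489 ≈ 535.93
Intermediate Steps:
n = 32740 (n = -3 + (168699 - 1*135956) = -3 + (168699 - 135956) = -3 + 32743 = 32740)
√(-3305*(-77) + n) = √(-3305*(-77) + 32740) = √(254485 + 32740) = √287225 = 5*√11489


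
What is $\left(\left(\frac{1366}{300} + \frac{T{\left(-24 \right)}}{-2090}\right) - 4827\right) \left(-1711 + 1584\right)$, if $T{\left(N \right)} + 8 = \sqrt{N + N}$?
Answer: $\frac{19200315041}{31350} + \frac{254 i \sqrt{3}}{1045} \approx 6.1245 \cdot 10^{5} + 0.421 i$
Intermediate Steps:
$T{\left(N \right)} = -8 + \sqrt{2} \sqrt{N}$ ($T{\left(N \right)} = -8 + \sqrt{N + N} = -8 + \sqrt{2 N} = -8 + \sqrt{2} \sqrt{N}$)
$\left(\left(\frac{1366}{300} + \frac{T{\left(-24 \right)}}{-2090}\right) - 4827\right) \left(-1711 + 1584\right) = \left(\left(\frac{1366}{300} + \frac{-8 + \sqrt{2} \sqrt{-24}}{-2090}\right) - 4827\right) \left(-1711 + 1584\right) = \left(\left(1366 \cdot \frac{1}{300} + \left(-8 + \sqrt{2} \cdot 2 i \sqrt{6}\right) \left(- \frac{1}{2090}\right)\right) - 4827\right) \left(-127\right) = \left(\left(\frac{683}{150} + \left(-8 + 4 i \sqrt{3}\right) \left(- \frac{1}{2090}\right)\right) - 4827\right) \left(-127\right) = \left(\left(\frac{683}{150} + \left(\frac{4}{1045} - \frac{2 i \sqrt{3}}{1045}\right)\right) - 4827\right) \left(-127\right) = \left(\left(\frac{142867}{31350} - \frac{2 i \sqrt{3}}{1045}\right) - 4827\right) \left(-127\right) = \left(- \frac{151183583}{31350} - \frac{2 i \sqrt{3}}{1045}\right) \left(-127\right) = \frac{19200315041}{31350} + \frac{254 i \sqrt{3}}{1045}$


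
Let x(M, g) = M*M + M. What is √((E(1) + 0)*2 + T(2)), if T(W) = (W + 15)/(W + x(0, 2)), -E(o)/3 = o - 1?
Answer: √34/2 ≈ 2.9155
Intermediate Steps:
x(M, g) = M + M² (x(M, g) = M² + M = M + M²)
E(o) = 3 - 3*o (E(o) = -3*(o - 1) = -3*(-1 + o) = 3 - 3*o)
T(W) = (15 + W)/W (T(W) = (W + 15)/(W + 0*(1 + 0)) = (15 + W)/(W + 0*1) = (15 + W)/(W + 0) = (15 + W)/W)
√((E(1) + 0)*2 + T(2)) = √(((3 - 3*1) + 0)*2 + (15 + 2)/2) = √(((3 - 3) + 0)*2 + (½)*17) = √((0 + 0)*2 + 17/2) = √(0*2 + 17/2) = √(0 + 17/2) = √(17/2) = √34/2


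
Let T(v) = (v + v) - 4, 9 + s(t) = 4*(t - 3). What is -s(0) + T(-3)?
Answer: 11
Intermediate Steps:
s(t) = -21 + 4*t (s(t) = -9 + 4*(t - 3) = -9 + 4*(-3 + t) = -9 + (-12 + 4*t) = -21 + 4*t)
T(v) = -4 + 2*v (T(v) = 2*v - 4 = -4 + 2*v)
-s(0) + T(-3) = -(-21 + 4*0) + (-4 + 2*(-3)) = -(-21 + 0) + (-4 - 6) = -1*(-21) - 10 = 21 - 10 = 11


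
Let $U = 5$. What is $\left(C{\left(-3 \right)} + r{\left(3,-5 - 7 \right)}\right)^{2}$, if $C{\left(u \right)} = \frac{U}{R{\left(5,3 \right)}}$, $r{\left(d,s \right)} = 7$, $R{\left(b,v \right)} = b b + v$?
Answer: $\frac{40401}{784} \approx 51.532$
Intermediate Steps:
$R{\left(b,v \right)} = v + b^{2}$ ($R{\left(b,v \right)} = b^{2} + v = v + b^{2}$)
$C{\left(u \right)} = \frac{5}{28}$ ($C{\left(u \right)} = \frac{5}{3 + 5^{2}} = \frac{5}{3 + 25} = \frac{5}{28}$)
$\left(C{\left(-3 \right)} + r{\left(3,-5 - 7 \right)}\right)^{2} = \left(\frac{5}{28} + 7\right)^{2} = \left(\frac{201}{28}\right)^{2} = \frac{40401}{784}$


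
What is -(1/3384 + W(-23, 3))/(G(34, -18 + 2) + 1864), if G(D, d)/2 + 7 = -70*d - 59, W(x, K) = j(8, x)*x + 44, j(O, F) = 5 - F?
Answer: 2030399/13441248 ≈ 0.15106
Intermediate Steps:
W(x, K) = 44 + x*(5 - x) (W(x, K) = (5 - x)*x + 44 = x*(5 - x) + 44 = 44 + x*(5 - x))
G(D, d) = -132 - 140*d (G(D, d) = -14 + 2*(-70*d - 59) = -14 + 2*(-59 - 70*d) = -14 + (-118 - 140*d) = -132 - 140*d)
-(1/3384 + W(-23, 3))/(G(34, -18 + 2) + 1864) = -(1/3384 + (44 - 1*(-23)*(-5 - 23)))/((-132 - 140*(-18 + 2)) + 1864) = -(1/3384 + (44 - 1*(-23)*(-28)))/((-132 - 140*(-16)) + 1864) = -(1/3384 + (44 - 644))/((-132 + 2240) + 1864) = -(1/3384 - 600)/(2108 + 1864) = -(-2030399)/(3384*3972) = -1*(-2030399/13441248) = 2030399/13441248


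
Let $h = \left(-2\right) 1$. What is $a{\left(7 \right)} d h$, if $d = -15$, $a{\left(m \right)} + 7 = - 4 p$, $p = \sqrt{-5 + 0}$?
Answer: $-210 - 120 i \sqrt{5} \approx -210.0 - 268.33 i$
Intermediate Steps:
$p = i \sqrt{5}$ ($p = \sqrt{-5} = i \sqrt{5} \approx 2.2361 i$)
$a{\left(m \right)} = -7 - 4 i \sqrt{5}$
$h = -2$
$a{\left(7 \right)} d h = \left(-7 - 4 i \sqrt{5}\right) \left(-15\right) \left(-2\right) = \left(105 + 60 i \sqrt{5}\right) \left(-2\right) = -210 - 120 i \sqrt{5}$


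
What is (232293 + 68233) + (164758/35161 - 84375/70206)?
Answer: 247286996005363/822837722 ≈ 3.0053e+5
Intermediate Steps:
(232293 + 68233) + (164758/35161 - 84375/70206) = 300526 + (164758*(1/35161) - 84375*1/70206) = 300526 + (164758/35161 - 28125/23402) = 300526 + 2866763591/822837722 = 247286996005363/822837722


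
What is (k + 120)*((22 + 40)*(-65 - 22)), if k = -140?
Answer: 107880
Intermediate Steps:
(k + 120)*((22 + 40)*(-65 - 22)) = (-140 + 120)*((22 + 40)*(-65 - 22)) = -1240*(-87) = -20*(-5394) = 107880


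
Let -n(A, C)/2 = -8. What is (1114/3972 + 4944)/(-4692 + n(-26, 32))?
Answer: -1402763/1326648 ≈ -1.0574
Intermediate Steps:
n(A, C) = 16 (n(A, C) = -2*(-8) = 16)
(1114/3972 + 4944)/(-4692 + n(-26, 32)) = (1114/3972 + 4944)/(-4692 + 16) = (1114*(1/3972) + 4944)/(-4676) = (557/1986 + 4944)*(-1/4676) = (9819341/1986)*(-1/4676) = -1402763/1326648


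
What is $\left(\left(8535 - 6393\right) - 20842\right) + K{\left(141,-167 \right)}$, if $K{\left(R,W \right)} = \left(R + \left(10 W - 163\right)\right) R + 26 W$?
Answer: $-261614$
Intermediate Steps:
$K{\left(R,W \right)} = 26 W + R \left(-163 + R + 10 W\right)$ ($K{\left(R,W \right)} = \left(R + \left(-163 + 10 W\right)\right) R + 26 W = \left(-163 + R + 10 W\right) R + 26 W = R \left(-163 + R + 10 W\right) + 26 W = 26 W + R \left(-163 + R + 10 W\right)$)
$\left(\left(8535 - 6393\right) - 20842\right) + K{\left(141,-167 \right)} = \left(\left(8535 - 6393\right) - 20842\right) + \left(141^{2} - 22983 + 26 \left(-167\right) + 10 \cdot 141 \left(-167\right)\right) = \left(2142 - 20842\right) - 242914 = -18700 - 242914 = -261614$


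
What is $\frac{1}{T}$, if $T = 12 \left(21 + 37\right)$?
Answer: $\frac{1}{696} \approx 0.0014368$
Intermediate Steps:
$T = 696$ ($T = 12 \cdot 58 = 696$)
$\frac{1}{T} = \frac{1}{696}$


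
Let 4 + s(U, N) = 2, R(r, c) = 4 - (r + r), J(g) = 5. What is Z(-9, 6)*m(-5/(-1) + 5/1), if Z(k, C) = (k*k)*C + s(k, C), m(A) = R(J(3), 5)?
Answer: -2904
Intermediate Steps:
R(r, c) = 4 - 2*r
m(A) = -6 (m(A) = 4 - 2*5 = 4 - 10 = -6)
s(U, N) = -2 (s(U, N) = -4 + 2 = -2)
Z(k, C) = -2 + C*k² (Z(k, C) = (k*k)*C - 2 = k²*C - 2 = C*k² - 2 = -2 + C*k²)
Z(-9, 6)*m(-5/(-1) + 5/1) = (-2 + 6*(-9)²)*(-6) = (-2 + 6*81)*(-6) = (-2 + 486)*(-6) = 484*(-6) = -2904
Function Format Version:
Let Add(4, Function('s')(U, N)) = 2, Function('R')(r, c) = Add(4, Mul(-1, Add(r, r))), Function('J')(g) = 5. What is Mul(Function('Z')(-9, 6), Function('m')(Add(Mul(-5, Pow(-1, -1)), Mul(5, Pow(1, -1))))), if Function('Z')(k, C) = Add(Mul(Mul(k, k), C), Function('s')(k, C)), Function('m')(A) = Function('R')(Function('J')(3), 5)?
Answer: -2904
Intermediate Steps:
Function('R')(r, c) = Add(4, Mul(-2, r)) (Function('R')(r, c) = Add(4, Mul(-1, Mul(2, r))) = Add(4, Mul(-2, r)))
Function('m')(A) = -6 (Function('m')(A) = Add(4, Mul(-2, 5)) = Add(4, -10) = -6)
Function('s')(U, N) = -2 (Function('s')(U, N) = Add(-4, 2) = -2)
Function('Z')(k, C) = Add(-2, Mul(C, Pow(k, 2))) (Function('Z')(k, C) = Add(Mul(Mul(k, k), C), -2) = Add(Mul(Pow(k, 2), C), -2) = Add(Mul(C, Pow(k, 2)), -2) = Add(-2, Mul(C, Pow(k, 2))))
Mul(Function('Z')(-9, 6), Function('m')(Add(Mul(-5, Pow(-1, -1)), Mul(5, Pow(1, -1))))) = Mul(Add(-2, Mul(6, Pow(-9, 2))), -6) = Mul(Add(-2, Mul(6, 81)), -6) = Mul(Add(-2, 486), -6) = Mul(484, -6) = -2904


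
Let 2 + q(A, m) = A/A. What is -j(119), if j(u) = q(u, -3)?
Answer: 1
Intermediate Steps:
q(A, m) = -1 (q(A, m) = -2 + A/A = -2 + 1 = -1)
j(u) = -1
-j(119) = -1*(-1) = 1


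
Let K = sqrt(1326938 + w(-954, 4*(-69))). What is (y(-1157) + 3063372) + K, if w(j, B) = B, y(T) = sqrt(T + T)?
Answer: 3063372 + sqrt(1326662) + I*sqrt(2314) ≈ 3.0645e+6 + 48.104*I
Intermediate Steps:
y(T) = sqrt(2)*sqrt(T) (y(T) = sqrt(2*T) = sqrt(2)*sqrt(T))
K = sqrt(1326662) (K = sqrt(1326938 + 4*(-69)) = sqrt(1326938 - 276) = sqrt(1326662) ≈ 1151.8)
(y(-1157) + 3063372) + K = (sqrt(2)*sqrt(-1157) + 3063372) + sqrt(1326662) = (sqrt(2)*(I*sqrt(1157)) + 3063372) + sqrt(1326662) = (I*sqrt(2314) + 3063372) + sqrt(1326662) = (3063372 + I*sqrt(2314)) + sqrt(1326662) = 3063372 + sqrt(1326662) + I*sqrt(2314)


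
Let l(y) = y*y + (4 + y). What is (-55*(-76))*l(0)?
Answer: 16720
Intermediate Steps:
l(y) = 4 + y + y**2 (l(y) = y**2 + (4 + y) = 4 + y + y**2)
(-55*(-76))*l(0) = (-55*(-76))*(4 + 0 + 0**2) = 4180*(4 + 0 + 0) = 4180*4 = 16720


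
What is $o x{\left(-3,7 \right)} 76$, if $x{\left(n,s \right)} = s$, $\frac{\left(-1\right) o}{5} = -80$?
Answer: $212800$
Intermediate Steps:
$o = 400$ ($o = \left(-5\right) \left(-80\right) = 400$)
$o x{\left(-3,7 \right)} 76 = 400 \cdot 7 \cdot 76 = 2800 \cdot 76 = 212800$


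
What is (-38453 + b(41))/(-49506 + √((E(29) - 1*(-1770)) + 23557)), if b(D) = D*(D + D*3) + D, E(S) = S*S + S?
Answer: 1568746128/2450817839 + 31688*√26197/2450817839 ≈ 0.64218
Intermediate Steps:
E(S) = S + S² (E(S) = S² + S = S + S²)
b(D) = D + 4*D² (b(D) = D*(D + 3*D) + D = D*(4*D) + D = 4*D² + D = D + 4*D²)
(-38453 + b(41))/(-49506 + √((E(29) - 1*(-1770)) + 23557)) = (-38453 + 41*(1 + 4*41))/(-49506 + √((29*(1 + 29) - 1*(-1770)) + 23557)) = (-38453 + 41*(1 + 164))/(-49506 + √((29*30 + 1770) + 23557)) = (-38453 + 41*165)/(-49506 + √((870 + 1770) + 23557)) = (-38453 + 6765)/(-49506 + √(2640 + 23557)) = -31688/(-49506 + √26197)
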